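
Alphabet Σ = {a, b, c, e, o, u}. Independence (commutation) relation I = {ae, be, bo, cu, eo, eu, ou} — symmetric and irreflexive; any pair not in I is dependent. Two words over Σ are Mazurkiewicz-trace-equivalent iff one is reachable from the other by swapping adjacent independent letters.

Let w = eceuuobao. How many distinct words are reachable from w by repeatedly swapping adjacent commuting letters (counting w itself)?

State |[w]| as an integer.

94

drop 0:e onto floor
drop 1:c onto {0:e}
drop 2:e onto {1:c}
drop 3:u onto floor
drop 4:u onto {3:u}
drop 5:o onto {1:c}
drop 6:b onto {1:c, 4:u}
drop 7:a onto {5:o, 6:b}
drop 8:o onto {7:a}
ground layer = {0:e, 3:u}
drop-orders for the pieces not yet dropped (sum over which currently-grounded one goes next):
  1 to go: {2} 1  {8} 1
  2 to go: {2,8} 2  {7,8} 1
  3 to go: {2,7,8} 3  {5,7,8} 1  {6,7,8} 1
  4 to go: {2,5,7,8} 4  {2,6,7,8} 4  {4,6,7,8} 1  {5,6,7,8} 2
  5 to go: {2,4,6,7,8} 5  {2,5,6,7,8} 10  {3,4,6,7,8} 1  {4,5,6,7,8} 3
  6 to go: {1,2,5,6,7,8} 10  {2,3,4,6,7,8} 6  {2,4,5,6,7,8} 18  {3,4,5,6,7,8} 4
  7 to go: {0,1,2,5,6,7,8} 10  {1,2,4,5,6,7,8} 28  {2,3,4,5,6,7,8} 28
  if 0:e drops first: 56 orders
  if 3:u drops first: 38 orders
heap linearizations: 94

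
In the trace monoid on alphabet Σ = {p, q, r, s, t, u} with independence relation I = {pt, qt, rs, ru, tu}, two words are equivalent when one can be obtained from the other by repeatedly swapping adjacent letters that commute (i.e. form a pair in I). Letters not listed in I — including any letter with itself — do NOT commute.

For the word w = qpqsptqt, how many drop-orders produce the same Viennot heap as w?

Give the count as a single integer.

6

#0=q has no predecessor
#1=p depends on [0:q]
#2=q depends on [1:p]
#3=s depends on [2:q]
#4=p depends on [3:s]
#5=t depends on [3:s]
#6=q depends on [4:p]
#7=t depends on [5:t]
sources: [0:q]
N(rest) = Σ N(rest − s) over sources s of rest; N(one piece) = 1:
  size 1 → [6]=1  [7]=1
  size 2 → [4,6]=1  [5,7]=1  [6,7]=2
  size 3 → [4,6,7]=3  [5,6,7]=3
  size 4 → [4,5,6,7]=6
  size 5 → [3,4,5,6,7]=6
  size 6 → [2,3,4,5,6,7]=6
  first=0(q) contributes 6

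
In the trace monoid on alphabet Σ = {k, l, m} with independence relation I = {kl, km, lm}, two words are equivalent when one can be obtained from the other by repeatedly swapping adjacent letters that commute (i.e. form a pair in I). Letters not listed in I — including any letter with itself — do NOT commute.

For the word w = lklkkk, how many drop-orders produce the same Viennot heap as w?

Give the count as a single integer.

0(l) covers ∅
1(k) covers ∅
2(l) covers 0:l
3(k) covers 1:k
4(k) covers 3:k
5(k) covers 4:k
floor of heap: 0:l, 1:k
completions by unplaced set U, small U first (add the entries for U minus each lowest piece of U):
  |U|=1: {2}:1  {5}:1
  |U|=2: {0,2}:1  {2,5}:2  {4,5}:1
  |U|=3: {0,2,5}:3  {2,4,5}:3  {3,4,5}:1
  |U|=4: {0,2,4,5}:6  {1,3,4,5}:1  {2,3,4,5}:4
  start at 0(l): 5
  start at 1(k): 10
sum over floor = 15

15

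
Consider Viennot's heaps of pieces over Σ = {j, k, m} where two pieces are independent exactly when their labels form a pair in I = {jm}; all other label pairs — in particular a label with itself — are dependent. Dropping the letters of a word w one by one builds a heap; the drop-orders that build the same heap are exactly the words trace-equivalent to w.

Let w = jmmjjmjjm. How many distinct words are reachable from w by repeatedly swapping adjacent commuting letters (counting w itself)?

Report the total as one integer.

drop 0:j onto floor
drop 1:m onto floor
drop 2:m onto {1:m}
drop 3:j onto {0:j}
drop 4:j onto {3:j}
drop 5:m onto {2:m}
drop 6:j onto {4:j}
drop 7:j onto {6:j}
drop 8:m onto {5:m}
ground layer = {0:j, 1:m}
drop-orders for the pieces not yet dropped (sum over which currently-grounded one goes next):
  1 to go: {7} 1  {8} 1
  2 to go: {5,8} 1  {6,7} 1  {7,8} 2
  3 to go: {2,5,8} 1  {4,6,7} 1  {5,7,8} 3  {6,7,8} 3
  4 to go: {1,2,5,8} 1  {2,5,7,8} 4  {3,4,6,7} 1  {4,6,7,8} 4  {5,6,7,8} 6
  5 to go: {0,3,4,6,7} 1  {1,2,5,7,8} 5  {2,5,6,7,8} 10  {3,4,6,7,8} 5  {4,5,6,7,8} 10
  6 to go: {0,3,4,6,7,8} 6  {1,2,5,6,7,8} 15  {2,4,5,6,7,8} 20  {3,4,5,6,7,8} 15
  7 to go: {0,3,4,5,6,7,8} 21  {1,2,4,5,6,7,8} 35  {2,3,4,5,6,7,8} 35
  if 0:j drops first: 70 orders
  if 1:m drops first: 56 orders
heap linearizations: 126

126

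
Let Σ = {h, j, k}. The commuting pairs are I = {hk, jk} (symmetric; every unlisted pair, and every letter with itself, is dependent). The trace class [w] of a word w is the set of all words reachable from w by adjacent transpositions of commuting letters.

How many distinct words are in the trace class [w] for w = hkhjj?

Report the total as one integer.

piece 0:h — minimal
piece 1:k — minimal
piece 2:h rests on {0:h}
piece 3:j rests on {2:h}
piece 4:j rests on {3:j}
minimal pieces: {0:h, 1:k}
ways to finish when only these pieces remain (= sum over removing one remaining piece with nothing left below it):
  1 left: {1}→1  {4}→1
  2 left: {1,4}→2  {3,4}→1
  3 left: {1,3,4}→3  {2,3,4}→1
  placing 0:h first → 4 extensions
  placing 1:k first → 1 extensions
total linear extensions = 5

5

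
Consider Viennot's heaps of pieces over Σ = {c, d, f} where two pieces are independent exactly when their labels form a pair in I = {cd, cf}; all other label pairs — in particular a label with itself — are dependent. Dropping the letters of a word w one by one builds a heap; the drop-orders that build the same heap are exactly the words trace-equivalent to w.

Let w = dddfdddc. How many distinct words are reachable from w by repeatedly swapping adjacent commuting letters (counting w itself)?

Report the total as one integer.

#0=d has no predecessor
#1=d depends on [0:d]
#2=d depends on [1:d]
#3=f depends on [2:d]
#4=d depends on [3:f]
#5=d depends on [4:d]
#6=d depends on [5:d]
#7=c has no predecessor
sources: [0:d, 7:c]
N(rest) = Σ N(rest − s) over sources s of rest; N(one piece) = 1:
  size 1 → [6]=1  [7]=1
  size 2 → [5,6]=1  [6,7]=2
  size 3 → [4,5,6]=1  [5,6,7]=3
  size 4 → [3,4,5,6]=1  [4,5,6,7]=4
  size 5 → [2,3,4,5,6]=1  [3,4,5,6,7]=5
  size 6 → [1,2,3,4,5,6]=1  [2,3,4,5,6,7]=6
  first=0(d) contributes 7
  first=7(c) contributes 1
|[w]| = 8

8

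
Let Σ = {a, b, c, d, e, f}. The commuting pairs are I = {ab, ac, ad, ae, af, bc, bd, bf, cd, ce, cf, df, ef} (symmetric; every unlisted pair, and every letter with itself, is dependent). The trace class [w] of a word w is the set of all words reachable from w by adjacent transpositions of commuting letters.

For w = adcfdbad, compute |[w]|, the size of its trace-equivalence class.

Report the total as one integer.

#0=a has no predecessor
#1=d has no predecessor
#2=c has no predecessor
#3=f has no predecessor
#4=d depends on [1:d]
#5=b has no predecessor
#6=a depends on [0:a]
#7=d depends on [4:d]
sources: [0:a, 1:d, 2:c, 3:f, 5:b]
N(rest) = Σ N(rest − s) over sources s of rest; N(one piece) = 1:
  size 1 → [2]=1  [3]=1  [5]=1  [6]=1  [7]=1
  size 2 → [0,6]=1  [2,3]=2  [2,5]=2  [2,6]=2  [2,7]=2  [3,5]=2  [3,6]=2  [3,7]=2  [4,7]=1  [5,6]=2  [5,7]=2  [6,7]=2
  size 3 → [0,2,6]=3  [0,3,6]=3  [0,5,6]=3  [0,6,7]=3  [1,4,7]=1  [2,3,5]=6  [2,3,6]=6  [2,3,7]=6  [2,4,7]=3  [2,5,6]=6  [2,5,7]=6  [2,6,7]=6  [3,4,7]=3  [3,5,6]=6  [3,5,7]=6  [3,6,7]=6  [4,5,7]=3  [4,6,7]=3  [5,6,7]=6
  size 4 → [0,2,3,6]=12  [0,2,5,6]=12  [0,2,6,7]=12  [0,3,5,6]=12  [0,3,6,7]=12  [0,4,6,7]=6  [0,5,6,7]=12  [1,2,4,7]=4  [1,3,4,7]=4  [1,4,5,7]=4  [1,4,6,7]=4  [2,3,4,7]=12  [2,3,5,6]=24  [2,3,5,7]=24  [2,3,6,7]=24  [2,4,5,7]=12  [2,4,6,7]=12  [2,5,6,7]=24  [3,4,5,7]=12  [3,4,6,7]=12  [3,5,6,7]=24  [4,5,6,7]=12
  size 5 → [0,1,4,6,7]=10  [0,2,3,5,6]=60  [0,2,3,6,7]=60  [0,2,4,6,7]=30  [0,2,5,6,7]=60  [0,3,4,6,7]=30  [0,3,5,6,7]=60  [0,4,5,6,7]=30  [1,2,3,4,7]=20  [1,2,4,5,7]=20  [1,2,4,6,7]=20  [1,3,4,5,7]=20  [1,3,4,6,7]=20  [1,4,5,6,7]=20  [2,3,4,5,7]=60  [2,3,4,6,7]=60  [2,3,5,6,7]=120  [2,4,5,6,7]=60  [3,4,5,6,7]=60
  size 6 → [0,1,2,4,6,7]=60  [0,1,3,4,6,7]=60  [0,1,4,5,6,7]=60  [0,2,3,4,6,7]=180  [0,2,3,5,6,7]=360  [0,2,4,5,6,7]=180  [0,3,4,5,6,7]=180  [1,2,3,4,5,7]=120  [1,2,3,4,6,7]=120  [1,2,4,5,6,7]=120  [1,3,4,5,6,7]=120  [2,3,4,5,6,7]=360
  first=0(a) contributes 840
  first=1(d) contributes 1260
  first=2(c) contributes 420
  first=3(f) contributes 420
  first=5(b) contributes 420
|[w]| = 3360

3360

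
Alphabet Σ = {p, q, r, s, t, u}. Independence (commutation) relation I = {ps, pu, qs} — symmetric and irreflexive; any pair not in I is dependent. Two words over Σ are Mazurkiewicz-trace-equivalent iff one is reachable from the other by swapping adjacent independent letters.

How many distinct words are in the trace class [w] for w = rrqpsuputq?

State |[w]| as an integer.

piece 0:r — minimal
piece 1:r rests on {0:r}
piece 2:q rests on {1:r}
piece 3:p rests on {2:q}
piece 4:s rests on {1:r}
piece 5:u rests on {2:q, 4:s}
piece 6:p rests on {3:p}
piece 7:u rests on {5:u}
piece 8:t rests on {6:p, 7:u}
piece 9:q rests on {8:t}
minimal pieces: {0:r}
ways to finish when only these pieces remain (= sum over removing one remaining piece with nothing left below it):
  1 left: {9}→1
  2 left: {8,9}→1
  3 left: {6,8,9}→1  {7,8,9}→1
  4 left: {3,6,8,9}→1  {5,7,8,9}→1  {6,7,8,9}→2
  5 left: {3,6,7,8,9}→3  {4,5,7,8,9}→1  {5,6,7,8,9}→3
  6 left: {3,5,6,7,8,9}→6  {4,5,6,7,8,9}→4
  7 left: {2,3,5,6,7,8,9}→6  {3,4,5,6,7,8,9}→10
  8 left: {2,3,4,5,6,7,8,9}→16
  placing 0:r first → 16 extensions

16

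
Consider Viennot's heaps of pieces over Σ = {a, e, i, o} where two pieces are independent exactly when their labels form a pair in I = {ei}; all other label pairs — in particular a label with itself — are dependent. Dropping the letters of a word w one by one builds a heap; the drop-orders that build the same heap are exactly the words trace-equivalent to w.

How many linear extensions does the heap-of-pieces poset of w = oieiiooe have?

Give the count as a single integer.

4

piece 0:o — minimal
piece 1:i rests on {0:o}
piece 2:e rests on {0:o}
piece 3:i rests on {1:i}
piece 4:i rests on {3:i}
piece 5:o rests on {2:e, 4:i}
piece 6:o rests on {5:o}
piece 7:e rests on {6:o}
minimal pieces: {0:o}
ways to finish when only these pieces remain (= sum over removing one remaining piece with nothing left below it):
  1 left: {7}→1
  2 left: {6,7}→1
  3 left: {5,6,7}→1
  4 left: {2,5,6,7}→1  {4,5,6,7}→1
  5 left: {2,4,5,6,7}→2  {3,4,5,6,7}→1
  6 left: {1,3,4,5,6,7}→1  {2,3,4,5,6,7}→3
  placing 0:o first → 4 extensions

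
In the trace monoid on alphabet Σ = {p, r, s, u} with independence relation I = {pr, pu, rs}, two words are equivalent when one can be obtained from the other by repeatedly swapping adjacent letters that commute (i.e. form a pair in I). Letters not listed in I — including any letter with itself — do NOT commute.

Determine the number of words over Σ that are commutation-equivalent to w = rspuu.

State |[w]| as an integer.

7

0(r) covers ∅
1(s) covers ∅
2(p) covers 1:s
3(u) covers 0:r, 1:s
4(u) covers 3:u
floor of heap: 0:r, 1:s
completions by unplaced set U, small U first (add the entries for U minus each lowest piece of U):
  |U|=1: {2}:1  {4}:1
  |U|=2: {2,4}:2  {3,4}:1
  |U|=3: {0,3,4}:1  {2,3,4}:3
  start at 0(r): 3
  start at 1(s): 4
sum over floor = 7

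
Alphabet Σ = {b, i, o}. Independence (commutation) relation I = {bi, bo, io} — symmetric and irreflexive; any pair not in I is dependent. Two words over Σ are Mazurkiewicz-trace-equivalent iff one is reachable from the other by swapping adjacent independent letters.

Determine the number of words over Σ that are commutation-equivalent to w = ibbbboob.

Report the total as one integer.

drop 0:i onto floor
drop 1:b onto floor
drop 2:b onto {1:b}
drop 3:b onto {2:b}
drop 4:b onto {3:b}
drop 5:o onto floor
drop 6:o onto {5:o}
drop 7:b onto {4:b}
ground layer = {0:i, 1:b, 5:o}
drop-orders for the pieces not yet dropped (sum over which currently-grounded one goes next):
  1 to go: {0} 1  {6} 1  {7} 1
  2 to go: {0,6} 2  {0,7} 2  {4,7} 1  {5,6} 1  {6,7} 2
  3 to go: {0,4,7} 3  {0,5,6} 3  {0,6,7} 6  {3,4,7} 1  {4,6,7} 3  {5,6,7} 3
  4 to go: {0,3,4,7} 4  {0,4,6,7} 12  {0,5,6,7} 12  {2,3,4,7} 1  {3,4,6,7} 4  {4,5,6,7} 6
  5 to go: {0,2,3,4,7} 5  {0,3,4,6,7} 20  {0,4,5,6,7} 30  {1,2,3,4,7} 1  {2,3,4,6,7} 5  {3,4,5,6,7} 10
  6 to go: {0,1,2,3,4,7} 6  {0,2,3,4,6,7} 30  {0,3,4,5,6,7} 60  {1,2,3,4,6,7} 6  {2,3,4,5,6,7} 15
  if 0:i drops first: 21 orders
  if 1:b drops first: 105 orders
  if 5:o drops first: 42 orders
heap linearizations: 168

168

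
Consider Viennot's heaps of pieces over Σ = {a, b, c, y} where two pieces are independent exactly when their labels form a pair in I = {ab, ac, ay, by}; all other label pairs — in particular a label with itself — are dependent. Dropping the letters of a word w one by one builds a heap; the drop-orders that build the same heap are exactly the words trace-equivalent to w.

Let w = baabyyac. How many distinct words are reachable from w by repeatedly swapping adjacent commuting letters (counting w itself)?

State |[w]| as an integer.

0(b) covers ∅
1(a) covers ∅
2(a) covers 1:a
3(b) covers 0:b
4(y) covers ∅
5(y) covers 4:y
6(a) covers 2:a
7(c) covers 3:b, 5:y
floor of heap: 0:b, 1:a, 4:y
completions by unplaced set U, small U first (add the entries for U minus each lowest piece of U):
  |U|=1: {6}:1  {7}:1
  |U|=2: {2,6}:1  {3,7}:1  {5,7}:1  {6,7}:2
  |U|=3: {0,3,7}:1  {1,2,6}:1  {2,6,7}:3  {3,5,7}:2  {3,6,7}:3  {4,5,7}:1  {5,6,7}:3
  |U|=4: {0,3,5,7}:3  {0,3,6,7}:4  {1,2,6,7}:4  {2,3,6,7}:6  {2,5,6,7}:6  {3,4,5,7}:3  {3,5,6,7}:8  {4,5,6,7}:4
  |U|=5: {0,2,3,6,7}:10  {0,3,4,5,7}:6  {0,3,5,6,7}:15  {1,2,3,6,7}:10  {1,2,5,6,7}:10  {2,3,5,6,7}:20  {2,4,5,6,7}:10  {3,4,5,6,7}:15
  |U|=6: {0,1,2,3,6,7}:20  {0,2,3,5,6,7}:45  {0,3,4,5,6,7}:36  {1,2,3,5,6,7}:40  {1,2,4,5,6,7}:20  {2,3,4,5,6,7}:45
  start at 0(b): 105
  start at 1(a): 126
  start at 4(y): 105
sum over floor = 336

336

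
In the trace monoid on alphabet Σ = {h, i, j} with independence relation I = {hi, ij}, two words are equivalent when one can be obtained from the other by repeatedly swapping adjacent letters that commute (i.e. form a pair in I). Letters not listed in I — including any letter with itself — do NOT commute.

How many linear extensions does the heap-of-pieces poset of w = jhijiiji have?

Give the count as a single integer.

70

0(j) covers ∅
1(h) covers 0:j
2(i) covers ∅
3(j) covers 1:h
4(i) covers 2:i
5(i) covers 4:i
6(j) covers 3:j
7(i) covers 5:i
floor of heap: 0:j, 2:i
completions by unplaced set U, small U first (add the entries for U minus each lowest piece of U):
  |U|=1: {6}:1  {7}:1
  |U|=2: {3,6}:1  {5,7}:1  {6,7}:2
  |U|=3: {1,3,6}:1  {3,6,7}:3  {4,5,7}:1  {5,6,7}:3
  |U|=4: {0,1,3,6}:1  {1,3,6,7}:4  {2,4,5,7}:1  {3,5,6,7}:6  {4,5,6,7}:4
  |U|=5: {0,1,3,6,7}:5  {1,3,5,6,7}:10  {2,4,5,6,7}:5  {3,4,5,6,7}:10
  |U|=6: {0,1,3,5,6,7}:15  {1,3,4,5,6,7}:20  {2,3,4,5,6,7}:15
  start at 0(j): 35
  start at 2(i): 35
sum over floor = 70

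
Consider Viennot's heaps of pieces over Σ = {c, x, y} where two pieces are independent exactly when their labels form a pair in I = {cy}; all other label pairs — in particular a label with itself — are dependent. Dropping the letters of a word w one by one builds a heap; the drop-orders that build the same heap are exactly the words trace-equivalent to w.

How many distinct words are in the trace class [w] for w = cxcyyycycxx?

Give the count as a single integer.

drop 0:c onto floor
drop 1:x onto {0:c}
drop 2:c onto {1:x}
drop 3:y onto {1:x}
drop 4:y onto {3:y}
drop 5:y onto {4:y}
drop 6:c onto {2:c}
drop 7:y onto {5:y}
drop 8:c onto {6:c}
drop 9:x onto {7:y, 8:c}
drop 10:x onto {9:x}
ground layer = {0:c}
drop-orders for the pieces not yet dropped (sum over which currently-grounded one goes next):
  1 to go: {10} 1
  2 to go: {9,10} 1
  3 to go: {7,9,10} 1  {8,9,10} 1
  4 to go: {5,7,9,10} 1  {6,8,9,10} 1  {7,8,9,10} 2
  5 to go: {2,6,8,9,10} 1  {4,5,7,9,10} 1  {5,7,8,9,10} 3  {6,7,8,9,10} 3
  6 to go: {2,6,7,8,9,10} 4  {3,4,5,7,9,10} 1  {4,5,7,8,9,10} 4  {5,6,7,8,9,10} 6
  7 to go: {2,5,6,7,8,9,10} 10  {3,4,5,7,8,9,10} 5  {4,5,6,7,8,9,10} 10
  8 to go: {2,4,5,6,7,8,9,10} 20  {3,4,5,6,7,8,9,10} 15
  9 to go: {2,3,4,5,6,7,8,9,10} 35
  if 0:c drops first: 35 orders

35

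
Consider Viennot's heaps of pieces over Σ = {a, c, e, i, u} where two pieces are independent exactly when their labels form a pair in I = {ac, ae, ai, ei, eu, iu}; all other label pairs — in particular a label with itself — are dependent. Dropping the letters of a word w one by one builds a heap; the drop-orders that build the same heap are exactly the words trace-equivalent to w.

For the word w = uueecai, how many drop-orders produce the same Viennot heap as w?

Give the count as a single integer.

drop 0:u onto floor
drop 1:u onto {0:u}
drop 2:e onto floor
drop 3:e onto {2:e}
drop 4:c onto {1:u, 3:e}
drop 5:a onto {1:u}
drop 6:i onto {4:c}
ground layer = {0:u, 2:e}
drop-orders for the pieces not yet dropped (sum over which currently-grounded one goes next):
  1 to go: {5} 1  {6} 1
  2 to go: {4,6} 1  {5,6} 2
  3 to go: {3,4,6} 1  {4,5,6} 3
  4 to go: {1,4,5,6} 3  {2,3,4,6} 1  {3,4,5,6} 4
  5 to go: {0,1,4,5,6} 3  {1,3,4,5,6} 7  {2,3,4,5,6} 5
  if 0:u drops first: 12 orders
  if 2:e drops first: 10 orders
heap linearizations: 22

22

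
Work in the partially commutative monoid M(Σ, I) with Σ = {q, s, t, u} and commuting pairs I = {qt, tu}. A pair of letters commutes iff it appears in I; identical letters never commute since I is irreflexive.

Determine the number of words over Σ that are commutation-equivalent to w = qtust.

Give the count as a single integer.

piece 0:q — minimal
piece 1:t — minimal
piece 2:u rests on {0:q}
piece 3:s rests on {1:t, 2:u}
piece 4:t rests on {3:s}
minimal pieces: {0:q, 1:t}
ways to finish when only these pieces remain (= sum over removing one remaining piece with nothing left below it):
  1 left: {4}→1
  2 left: {3,4}→1
  3 left: {1,3,4}→1  {2,3,4}→1
  placing 0:q first → 2 extensions
  placing 1:t first → 1 extensions
total linear extensions = 3

3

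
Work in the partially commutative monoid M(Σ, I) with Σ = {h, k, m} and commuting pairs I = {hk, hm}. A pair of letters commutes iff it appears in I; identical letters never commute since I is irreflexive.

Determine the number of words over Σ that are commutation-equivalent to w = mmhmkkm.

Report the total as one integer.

7

piece 0:m — minimal
piece 1:m rests on {0:m}
piece 2:h — minimal
piece 3:m rests on {1:m}
piece 4:k rests on {3:m}
piece 5:k rests on {4:k}
piece 6:m rests on {5:k}
minimal pieces: {0:m, 2:h}
ways to finish when only these pieces remain (= sum over removing one remaining piece with nothing left below it):
  1 left: {2}→1  {6}→1
  2 left: {2,6}→2  {5,6}→1
  3 left: {2,5,6}→3  {4,5,6}→1
  4 left: {2,4,5,6}→4  {3,4,5,6}→1
  5 left: {1,3,4,5,6}→1  {2,3,4,5,6}→5
  placing 0:m first → 6 extensions
  placing 2:h first → 1 extensions
total linear extensions = 7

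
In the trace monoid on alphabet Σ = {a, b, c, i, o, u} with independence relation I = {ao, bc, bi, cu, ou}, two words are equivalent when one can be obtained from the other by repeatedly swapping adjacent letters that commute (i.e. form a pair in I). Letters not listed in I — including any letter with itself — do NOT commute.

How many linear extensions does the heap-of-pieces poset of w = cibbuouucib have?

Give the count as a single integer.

drop 0:c onto floor
drop 1:i onto {0:c}
drop 2:b onto floor
drop 3:b onto {2:b}
drop 4:u onto {1:i, 3:b}
drop 5:o onto {1:i, 3:b}
drop 6:u onto {4:u}
drop 7:u onto {6:u}
drop 8:c onto {5:o}
drop 9:i onto {7:u, 8:c}
drop 10:b onto {5:o, 7:u}
ground layer = {0:c, 2:b}
drop-orders for the pieces not yet dropped (sum over which currently-grounded one goes next):
  1 to go: {9} 1  {10} 1
  2 to go: {8,9} 1  {9,10} 2
  3 to go: {7,9,10} 2  {8,9,10} 3
  4 to go: {5,8,9,10} 3  {6,7,9,10} 2  {7,8,9,10} 5
  5 to go: {4,6,7,9,10} 2  {5,7,8,9,10} 8  {6,7,8,9,10} 7
  6 to go: {4,6,7,8,9,10} 9  {5,6,7,8,9,10} 15
  7 to go: {4,5,6,7,8,9,10} 24
  8 to go: {1,4,5,6,7,8,9,10} 24  {3,4,5,6,7,8,9,10} 24
  9 to go: {0,1,4,5,6,7,8,9,10} 24  {1,3,4,5,6,7,8,9,10} 48  {2,3,4,5,6,7,8,9,10} 24
  if 0:c drops first: 72 orders
  if 2:b drops first: 72 orders
heap linearizations: 144

144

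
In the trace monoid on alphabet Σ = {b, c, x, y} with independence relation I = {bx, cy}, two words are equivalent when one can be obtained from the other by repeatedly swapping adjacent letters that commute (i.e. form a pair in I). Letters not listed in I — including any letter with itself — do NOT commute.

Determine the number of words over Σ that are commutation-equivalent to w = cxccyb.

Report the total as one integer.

3

piece 0:c — minimal
piece 1:x rests on {0:c}
piece 2:c rests on {1:x}
piece 3:c rests on {2:c}
piece 4:y rests on {1:x}
piece 5:b rests on {3:c, 4:y}
minimal pieces: {0:c}
ways to finish when only these pieces remain (= sum over removing one remaining piece with nothing left below it):
  1 left: {5}→1
  2 left: {3,5}→1  {4,5}→1
  3 left: {2,3,5}→1  {3,4,5}→2
  4 left: {2,3,4,5}→3
  placing 0:c first → 3 extensions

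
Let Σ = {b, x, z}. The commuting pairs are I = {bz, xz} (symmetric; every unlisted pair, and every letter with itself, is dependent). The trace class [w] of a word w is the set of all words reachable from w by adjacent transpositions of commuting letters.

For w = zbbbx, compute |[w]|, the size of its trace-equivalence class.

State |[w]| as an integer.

piece 0:z — minimal
piece 1:b — minimal
piece 2:b rests on {1:b}
piece 3:b rests on {2:b}
piece 4:x rests on {3:b}
minimal pieces: {0:z, 1:b}
ways to finish when only these pieces remain (= sum over removing one remaining piece with nothing left below it):
  1 left: {0}→1  {4}→1
  2 left: {0,4}→2  {3,4}→1
  3 left: {0,3,4}→3  {2,3,4}→1
  placing 0:z first → 1 extensions
  placing 1:b first → 4 extensions
total linear extensions = 5

5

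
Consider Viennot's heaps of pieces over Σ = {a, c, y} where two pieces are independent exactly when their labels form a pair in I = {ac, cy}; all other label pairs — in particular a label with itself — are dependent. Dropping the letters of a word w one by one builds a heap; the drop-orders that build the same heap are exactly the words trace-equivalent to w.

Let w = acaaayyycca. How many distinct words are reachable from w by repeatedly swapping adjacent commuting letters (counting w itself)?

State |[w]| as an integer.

165

#0=a has no predecessor
#1=c has no predecessor
#2=a depends on [0:a]
#3=a depends on [2:a]
#4=a depends on [3:a]
#5=y depends on [4:a]
#6=y depends on [5:y]
#7=y depends on [6:y]
#8=c depends on [1:c]
#9=c depends on [8:c]
#10=a depends on [7:y]
sources: [0:a, 1:c]
N(rest) = Σ N(rest − s) over sources s of rest; N(one piece) = 1:
  size 1 → [9]=1  [10]=1
  size 2 → [7,10]=1  [8,9]=1  [9,10]=2
  size 3 → [1,8,9]=1  [6,7,10]=1  [7,9,10]=3  [8,9,10]=3
  size 4 → [1,8,9,10]=4  [5,6,7,10]=1  [6,7,9,10]=4  [7,8,9,10]=6
  size 5 → [1,7,8,9,10]=10  [4,5,6,7,10]=1  [5,6,7,9,10]=5  [6,7,8,9,10]=10
  size 6 → [1,6,7,8,9,10]=20  [3,4,5,6,7,10]=1  [4,5,6,7,9,10]=6  [5,6,7,8,9,10]=15
  size 7 → [1,5,6,7,8,9,10]=35  [2,3,4,5,6,7,10]=1  [3,4,5,6,7,9,10]=7  [4,5,6,7,8,9,10]=21
  size 8 → [0,2,3,4,5,6,7,10]=1  [1,4,5,6,7,8,9,10]=56  [2,3,4,5,6,7,9,10]=8  [3,4,5,6,7,8,9,10]=28
  size 9 → [0,2,3,4,5,6,7,9,10]=9  [1,3,4,5,6,7,8,9,10]=84  [2,3,4,5,6,7,8,9,10]=36
  first=0(a) contributes 120
  first=1(c) contributes 45
|[w]| = 165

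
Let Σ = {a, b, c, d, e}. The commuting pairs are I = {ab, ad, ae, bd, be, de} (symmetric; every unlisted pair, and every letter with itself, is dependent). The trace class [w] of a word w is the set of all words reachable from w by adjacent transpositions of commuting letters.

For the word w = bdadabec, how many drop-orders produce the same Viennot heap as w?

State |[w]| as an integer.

piece 0:b — minimal
piece 1:d — minimal
piece 2:a — minimal
piece 3:d rests on {1:d}
piece 4:a rests on {2:a}
piece 5:b rests on {0:b}
piece 6:e — minimal
piece 7:c rests on {3:d, 4:a, 5:b, 6:e}
minimal pieces: {0:b, 1:d, 2:a, 6:e}
ways to finish when only these pieces remain (= sum over removing one remaining piece with nothing left below it):
  1 left: {7}→1
  2 left: {3,7}→1  {4,7}→1  {5,7}→1  {6,7}→1
  3 left: {0,5,7}→1  {1,3,7}→1  {2,4,7}→1  {3,4,7}→2  {3,5,7}→2  {3,6,7}→2  {4,5,7}→2  {4,6,7}→2  {5,6,7}→2
  4 left: {0,3,5,7}→3  {0,4,5,7}→3  {0,5,6,7}→3  {1,3,4,7}→3  {1,3,5,7}→3  {1,3,6,7}→3  {2,3,4,7}→3  {2,4,5,7}→3  {2,4,6,7}→3  {3,4,5,7}→6  {3,4,6,7}→6  {3,5,6,7}→6  {4,5,6,7}→6
  5 left: {0,1,3,5,7}→6  {0,2,4,5,7}→6  {0,3,4,5,7}→12  {0,3,5,6,7}→12  {0,4,5,6,7}→12  {1,2,3,4,7}→6  {1,3,4,5,7}→12  {1,3,4,6,7}→12  {1,3,5,6,7}→12  {2,3,4,5,7}→12  {2,3,4,6,7}→12  {2,4,5,6,7}→12  {3,4,5,6,7}→24
  6 left: {0,1,3,4,5,7}→30  {0,1,3,5,6,7}→30  {0,2,3,4,5,7}→30  {0,2,4,5,6,7}→30  {0,3,4,5,6,7}→60  {1,2,3,4,5,7}→30  {1,2,3,4,6,7}→30  {1,3,4,5,6,7}→60  {2,3,4,5,6,7}→60
  placing 0:b first → 180 extensions
  placing 1:d first → 180 extensions
  placing 2:a first → 180 extensions
  placing 6:e first → 90 extensions
total linear extensions = 630

630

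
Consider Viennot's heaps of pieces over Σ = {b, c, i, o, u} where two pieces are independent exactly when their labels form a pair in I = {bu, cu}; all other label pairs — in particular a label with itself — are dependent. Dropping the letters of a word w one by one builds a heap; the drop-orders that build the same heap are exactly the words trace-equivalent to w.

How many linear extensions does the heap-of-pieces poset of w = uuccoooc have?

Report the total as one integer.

6

0(u) covers ∅
1(u) covers 0:u
2(c) covers ∅
3(c) covers 2:c
4(o) covers 1:u, 3:c
5(o) covers 4:o
6(o) covers 5:o
7(c) covers 6:o
floor of heap: 0:u, 2:c
completions by unplaced set U, small U first (add the entries for U minus each lowest piece of U):
  |U|=1: {7}:1
  |U|=2: {6,7}:1
  |U|=3: {5,6,7}:1
  |U|=4: {4,5,6,7}:1
  |U|=5: {1,4,5,6,7}:1  {3,4,5,6,7}:1
  |U|=6: {0,1,4,5,6,7}:1  {1,3,4,5,6,7}:2  {2,3,4,5,6,7}:1
  start at 0(u): 3
  start at 2(c): 3
sum over floor = 6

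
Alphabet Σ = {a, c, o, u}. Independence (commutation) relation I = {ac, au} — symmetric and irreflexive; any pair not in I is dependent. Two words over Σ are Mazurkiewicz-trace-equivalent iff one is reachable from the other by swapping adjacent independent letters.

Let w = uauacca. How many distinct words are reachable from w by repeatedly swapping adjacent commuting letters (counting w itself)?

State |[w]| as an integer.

35

#0=u has no predecessor
#1=a has no predecessor
#2=u depends on [0:u]
#3=a depends on [1:a]
#4=c depends on [2:u]
#5=c depends on [4:c]
#6=a depends on [3:a]
sources: [0:u, 1:a]
N(rest) = Σ N(rest − s) over sources s of rest; N(one piece) = 1:
  size 1 → [5]=1  [6]=1
  size 2 → [3,6]=1  [4,5]=1  [5,6]=2
  size 3 → [1,3,6]=1  [2,4,5]=1  [3,5,6]=3  [4,5,6]=3
  size 4 → [0,2,4,5]=1  [1,3,5,6]=4  [2,4,5,6]=4  [3,4,5,6]=6
  size 5 → [0,2,4,5,6]=5  [1,3,4,5,6]=10  [2,3,4,5,6]=10
  first=0(u) contributes 20
  first=1(a) contributes 15
|[w]| = 35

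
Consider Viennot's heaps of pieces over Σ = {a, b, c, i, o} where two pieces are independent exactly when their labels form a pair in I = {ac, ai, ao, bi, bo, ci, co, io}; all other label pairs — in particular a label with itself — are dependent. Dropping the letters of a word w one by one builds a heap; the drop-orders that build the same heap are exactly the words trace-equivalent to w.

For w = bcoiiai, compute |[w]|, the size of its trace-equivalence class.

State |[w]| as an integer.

280

0(b) covers ∅
1(c) covers 0:b
2(o) covers ∅
3(i) covers ∅
4(i) covers 3:i
5(a) covers 0:b
6(i) covers 4:i
floor of heap: 0:b, 2:o, 3:i
completions by unplaced set U, small U first (add the entries for U minus each lowest piece of U):
  |U|=1: {1}:1  {2}:1  {5}:1  {6}:1
  |U|=2: {1,2}:2  {1,5}:2  {1,6}:2  {2,5}:2  {2,6}:2  {4,6}:1  {5,6}:2
  |U|=3: {0,1,5}:2  {1,2,5}:6  {1,2,6}:6  {1,4,6}:3  {1,5,6}:6  {2,4,6}:3  {2,5,6}:6  {3,4,6}:1  {4,5,6}:3
  |U|=4: {0,1,2,5}:8  {0,1,5,6}:8  {1,2,4,6}:12  {1,2,5,6}:24  {1,3,4,6}:4  {1,4,5,6}:12  {2,3,4,6}:4  {2,4,5,6}:12  {3,4,5,6}:4
  |U|=5: {0,1,2,5,6}:40  {0,1,4,5,6}:20  {1,2,3,4,6}:20  {1,2,4,5,6}:60  {1,3,4,5,6}:20  {2,3,4,5,6}:20
  start at 0(b): 120
  start at 2(o): 40
  start at 3(i): 120
sum over floor = 280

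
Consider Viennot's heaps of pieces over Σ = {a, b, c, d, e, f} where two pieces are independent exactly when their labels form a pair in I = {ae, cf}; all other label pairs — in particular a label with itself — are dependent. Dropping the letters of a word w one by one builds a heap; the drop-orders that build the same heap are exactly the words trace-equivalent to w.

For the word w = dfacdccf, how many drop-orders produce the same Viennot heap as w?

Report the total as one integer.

3

0(d) covers ∅
1(f) covers 0:d
2(a) covers 1:f
3(c) covers 2:a
4(d) covers 3:c
5(c) covers 4:d
6(c) covers 5:c
7(f) covers 4:d
floor of heap: 0:d
completions by unplaced set U, small U first (add the entries for U minus each lowest piece of U):
  |U|=1: {6}:1  {7}:1
  |U|=2: {5,6}:1  {6,7}:2
  |U|=3: {5,6,7}:3
  |U|=4: {4,5,6,7}:3
  |U|=5: {3,4,5,6,7}:3
  |U|=6: {2,3,4,5,6,7}:3
  start at 0(d): 3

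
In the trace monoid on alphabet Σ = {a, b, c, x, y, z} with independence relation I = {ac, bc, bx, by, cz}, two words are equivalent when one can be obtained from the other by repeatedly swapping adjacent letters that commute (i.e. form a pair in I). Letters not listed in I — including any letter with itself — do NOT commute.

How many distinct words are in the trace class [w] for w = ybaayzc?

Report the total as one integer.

0(y) covers ∅
1(b) covers ∅
2(a) covers 0:y, 1:b
3(a) covers 2:a
4(y) covers 3:a
5(z) covers 4:y
6(c) covers 4:y
floor of heap: 0:y, 1:b
completions by unplaced set U, small U first (add the entries for U minus each lowest piece of U):
  |U|=1: {5}:1  {6}:1
  |U|=2: {5,6}:2
  |U|=3: {4,5,6}:2
  |U|=4: {3,4,5,6}:2
  |U|=5: {2,3,4,5,6}:2
  start at 0(y): 2
  start at 1(b): 2
sum over floor = 4

4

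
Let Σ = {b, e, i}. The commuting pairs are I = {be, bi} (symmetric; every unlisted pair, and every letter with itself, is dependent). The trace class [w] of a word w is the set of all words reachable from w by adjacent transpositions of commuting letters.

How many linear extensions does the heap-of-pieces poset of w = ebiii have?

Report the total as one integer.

5

drop 0:e onto floor
drop 1:b onto floor
drop 2:i onto {0:e}
drop 3:i onto {2:i}
drop 4:i onto {3:i}
ground layer = {0:e, 1:b}
drop-orders for the pieces not yet dropped (sum over which currently-grounded one goes next):
  1 to go: {1} 1  {4} 1
  2 to go: {1,4} 2  {3,4} 1
  3 to go: {1,3,4} 3  {2,3,4} 1
  if 0:e drops first: 4 orders
  if 1:b drops first: 1 orders
heap linearizations: 5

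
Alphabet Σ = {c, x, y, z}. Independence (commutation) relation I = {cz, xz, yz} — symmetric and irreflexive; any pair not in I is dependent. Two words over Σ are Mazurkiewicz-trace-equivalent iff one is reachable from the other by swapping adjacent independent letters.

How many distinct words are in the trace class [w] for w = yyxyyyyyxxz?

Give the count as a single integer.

0(y) covers ∅
1(y) covers 0:y
2(x) covers 1:y
3(y) covers 2:x
4(y) covers 3:y
5(y) covers 4:y
6(y) covers 5:y
7(y) covers 6:y
8(x) covers 7:y
9(x) covers 8:x
10(z) covers ∅
floor of heap: 0:y, 10:z
completions by unplaced set U, small U first (add the entries for U minus each lowest piece of U):
  |U|=1: {9}:1  {10}:1
  |U|=2: {8,9}:1  {9,10}:2
  |U|=3: {7,8,9}:1  {8,9,10}:3
  |U|=4: {6,7,8,9}:1  {7,8,9,10}:4
  |U|=5: {5,6,7,8,9}:1  {6,7,8,9,10}:5
  |U|=6: {4,5,6,7,8,9}:1  {5,6,7,8,9,10}:6
  |U|=7: {3,4,5,6,7,8,9}:1  {4,5,6,7,8,9,10}:7
  |U|=8: {2,3,4,5,6,7,8,9}:1  {3,4,5,6,7,8,9,10}:8
  |U|=9: {1,2,3,4,5,6,7,8,9}:1  {2,3,4,5,6,7,8,9,10}:9
  start at 0(y): 10
  start at 10(z): 1
sum over floor = 11

11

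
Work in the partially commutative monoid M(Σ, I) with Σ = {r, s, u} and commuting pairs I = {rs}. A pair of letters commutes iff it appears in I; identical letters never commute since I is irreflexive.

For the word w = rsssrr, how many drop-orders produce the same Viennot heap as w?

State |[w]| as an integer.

20

drop 0:r onto floor
drop 1:s onto floor
drop 2:s onto {1:s}
drop 3:s onto {2:s}
drop 4:r onto {0:r}
drop 5:r onto {4:r}
ground layer = {0:r, 1:s}
drop-orders for the pieces not yet dropped (sum over which currently-grounded one goes next):
  1 to go: {3} 1  {5} 1
  2 to go: {2,3} 1  {3,5} 2  {4,5} 1
  3 to go: {0,4,5} 1  {1,2,3} 1  {2,3,5} 3  {3,4,5} 3
  4 to go: {0,3,4,5} 4  {1,2,3,5} 4  {2,3,4,5} 6
  if 0:r drops first: 10 orders
  if 1:s drops first: 10 orders
heap linearizations: 20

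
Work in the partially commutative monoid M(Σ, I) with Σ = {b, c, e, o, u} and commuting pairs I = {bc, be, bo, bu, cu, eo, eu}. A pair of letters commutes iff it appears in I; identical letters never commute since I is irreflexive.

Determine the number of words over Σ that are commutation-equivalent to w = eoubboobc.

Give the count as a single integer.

piece 0:e — minimal
piece 1:o — minimal
piece 2:u rests on {1:o}
piece 3:b — minimal
piece 4:b rests on {3:b}
piece 5:o rests on {2:u}
piece 6:o rests on {5:o}
piece 7:b rests on {4:b}
piece 8:c rests on {0:e, 6:o}
minimal pieces: {0:e, 1:o, 3:b}
ways to finish when only these pieces remain (= sum over removing one remaining piece with nothing left below it):
  1 left: {7}→1  {8}→1
  2 left: {0,8}→1  {4,7}→1  {6,8}→1  {7,8}→2
  3 left: {0,6,8}→2  {0,7,8}→3  {3,4,7}→1  {4,7,8}→3  {5,6,8}→1  {6,7,8}→3
  4 left: {0,4,7,8}→6  {0,5,6,8}→3  {0,6,7,8}→8  {2,5,6,8}→1  {3,4,7,8}→4  {4,6,7,8}→6  {5,6,7,8}→4
  5 left: {0,2,5,6,8}→4  {0,3,4,7,8}→10  {0,4,6,7,8}→20  {0,5,6,7,8}→15  {1,2,5,6,8}→1  {2,5,6,7,8}→5  {3,4,6,7,8}→10  {4,5,6,7,8}→10
  6 left: {0,1,2,5,6,8}→5  {0,2,5,6,7,8}→24  {0,3,4,6,7,8}→40  {0,4,5,6,7,8}→45  {1,2,5,6,7,8}→6  {2,4,5,6,7,8}→15  {3,4,5,6,7,8}→20
  7 left: {0,1,2,5,6,7,8}→35  {0,2,4,5,6,7,8}→84  {0,3,4,5,6,7,8}→105  {1,2,4,5,6,7,8}→21  {2,3,4,5,6,7,8}→35
  placing 0:e first → 56 extensions
  placing 1:o first → 224 extensions
  placing 3:b first → 140 extensions
total linear extensions = 420

420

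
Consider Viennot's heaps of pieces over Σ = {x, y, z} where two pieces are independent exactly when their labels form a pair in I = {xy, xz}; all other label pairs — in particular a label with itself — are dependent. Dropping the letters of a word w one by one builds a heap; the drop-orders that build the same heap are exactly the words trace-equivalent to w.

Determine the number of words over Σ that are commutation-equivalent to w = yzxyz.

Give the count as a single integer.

5

#0=y has no predecessor
#1=z depends on [0:y]
#2=x has no predecessor
#3=y depends on [1:z]
#4=z depends on [3:y]
sources: [0:y, 2:x]
N(rest) = Σ N(rest − s) over sources s of rest; N(one piece) = 1:
  size 1 → [2]=1  [4]=1
  size 2 → [2,4]=2  [3,4]=1
  size 3 → [1,3,4]=1  [2,3,4]=3
  first=0(y) contributes 4
  first=2(x) contributes 1
|[w]| = 5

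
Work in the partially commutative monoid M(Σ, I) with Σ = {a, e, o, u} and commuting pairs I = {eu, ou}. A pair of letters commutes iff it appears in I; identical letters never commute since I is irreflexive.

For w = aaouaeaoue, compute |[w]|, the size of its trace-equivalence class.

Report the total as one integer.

6

#0=a has no predecessor
#1=a depends on [0:a]
#2=o depends on [1:a]
#3=u depends on [1:a]
#4=a depends on [2:o, 3:u]
#5=e depends on [4:a]
#6=a depends on [5:e]
#7=o depends on [6:a]
#8=u depends on [6:a]
#9=e depends on [7:o]
sources: [0:a]
N(rest) = Σ N(rest − s) over sources s of rest; N(one piece) = 1:
  size 1 → [8]=1  [9]=1
  size 2 → [7,9]=1  [8,9]=2
  size 3 → [7,8,9]=3
  size 4 → [6,7,8,9]=3
  size 5 → [5,6,7,8,9]=3
  size 6 → [4,5,6,7,8,9]=3
  size 7 → [2,4,5,6,7,8,9]=3  [3,4,5,6,7,8,9]=3
  size 8 → [2,3,4,5,6,7,8,9]=6
  first=0(a) contributes 6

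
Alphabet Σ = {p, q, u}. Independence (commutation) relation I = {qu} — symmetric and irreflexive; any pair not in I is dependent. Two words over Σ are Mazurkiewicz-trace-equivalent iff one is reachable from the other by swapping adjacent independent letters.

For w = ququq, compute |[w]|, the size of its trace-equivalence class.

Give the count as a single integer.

10

#0=q has no predecessor
#1=u has no predecessor
#2=q depends on [0:q]
#3=u depends on [1:u]
#4=q depends on [2:q]
sources: [0:q, 1:u]
N(rest) = Σ N(rest − s) over sources s of rest; N(one piece) = 1:
  size 1 → [3]=1  [4]=1
  size 2 → [1,3]=1  [2,4]=1  [3,4]=2
  size 3 → [0,2,4]=1  [1,3,4]=3  [2,3,4]=3
  first=0(q) contributes 6
  first=1(u) contributes 4
|[w]| = 10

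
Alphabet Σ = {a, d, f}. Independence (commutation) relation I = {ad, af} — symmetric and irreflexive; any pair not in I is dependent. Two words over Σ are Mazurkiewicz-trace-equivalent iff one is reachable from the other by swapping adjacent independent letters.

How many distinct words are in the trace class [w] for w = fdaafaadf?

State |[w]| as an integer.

#0=f has no predecessor
#1=d depends on [0:f]
#2=a has no predecessor
#3=a depends on [2:a]
#4=f depends on [1:d]
#5=a depends on [3:a]
#6=a depends on [5:a]
#7=d depends on [4:f]
#8=f depends on [7:d]
sources: [0:f, 2:a]
N(rest) = Σ N(rest − s) over sources s of rest; N(one piece) = 1:
  size 1 → [6]=1  [8]=1
  size 2 → [5,6]=1  [6,8]=2  [7,8]=1
  size 3 → [3,5,6]=1  [4,7,8]=1  [5,6,8]=3  [6,7,8]=3
  size 4 → [1,4,7,8]=1  [2,3,5,6]=1  [3,5,6,8]=4  [4,6,7,8]=4  [5,6,7,8]=6
  size 5 → [0,1,4,7,8]=1  [1,4,6,7,8]=5  [2,3,5,6,8]=5  [3,5,6,7,8]=10  [4,5,6,7,8]=10
  size 6 → [0,1,4,6,7,8]=6  [1,4,5,6,7,8]=15  [2,3,5,6,7,8]=15  [3,4,5,6,7,8]=20
  size 7 → [0,1,4,5,6,7,8]=21  [1,3,4,5,6,7,8]=35  [2,3,4,5,6,7,8]=35
  first=0(f) contributes 70
  first=2(a) contributes 56
|[w]| = 126

126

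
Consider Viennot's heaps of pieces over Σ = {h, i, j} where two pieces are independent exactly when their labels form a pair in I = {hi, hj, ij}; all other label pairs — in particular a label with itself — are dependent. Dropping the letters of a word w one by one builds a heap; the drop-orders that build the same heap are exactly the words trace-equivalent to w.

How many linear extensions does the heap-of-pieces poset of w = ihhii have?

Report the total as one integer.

10

piece 0:i — minimal
piece 1:h — minimal
piece 2:h rests on {1:h}
piece 3:i rests on {0:i}
piece 4:i rests on {3:i}
minimal pieces: {0:i, 1:h}
ways to finish when only these pieces remain (= sum over removing one remaining piece with nothing left below it):
  1 left: {2}→1  {4}→1
  2 left: {1,2}→1  {2,4}→2  {3,4}→1
  3 left: {0,3,4}→1  {1,2,4}→3  {2,3,4}→3
  placing 0:i first → 6 extensions
  placing 1:h first → 4 extensions
total linear extensions = 10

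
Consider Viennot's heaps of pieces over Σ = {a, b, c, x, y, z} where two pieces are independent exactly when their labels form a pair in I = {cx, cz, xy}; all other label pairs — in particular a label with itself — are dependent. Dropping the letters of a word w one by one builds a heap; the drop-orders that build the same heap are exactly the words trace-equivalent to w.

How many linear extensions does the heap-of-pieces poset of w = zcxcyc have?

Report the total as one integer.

#0=z has no predecessor
#1=c has no predecessor
#2=x depends on [0:z]
#3=c depends on [1:c]
#4=y depends on [0:z, 3:c]
#5=c depends on [4:y]
sources: [0:z, 1:c]
N(rest) = Σ N(rest − s) over sources s of rest; N(one piece) = 1:
  size 1 → [2]=1  [5]=1
  size 2 → [2,5]=2  [4,5]=1
  size 3 → [2,4,5]=3  [3,4,5]=1
  size 4 → [0,2,4,5]=3  [1,3,4,5]=1  [2,3,4,5]=4
  first=0(z) contributes 5
  first=1(c) contributes 7
|[w]| = 12

12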